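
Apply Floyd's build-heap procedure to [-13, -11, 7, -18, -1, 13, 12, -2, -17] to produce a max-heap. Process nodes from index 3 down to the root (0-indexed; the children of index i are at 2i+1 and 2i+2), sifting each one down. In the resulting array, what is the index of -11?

4

sift down from index 3:
  -18 vs larger child -2 at index 7, swap → [-13, -11, 7, -2, -1, 13, 12, -18, -17]
sift down from index 2:
  7 vs larger child 13 at index 5, swap → [-13, -11, 13, -2, -1, 7, 12, -18, -17]
sift down from index 1:
  -11 vs larger child -1 at index 4, swap → [-13, -1, 13, -2, -11, 7, 12, -18, -17]
sift down from index 0:
  -13 vs larger child 13 at index 2, swap → [13, -1, -13, -2, -11, 7, 12, -18, -17]
  -13 vs larger child 12 at index 6, swap → [13, -1, 12, -2, -11, 7, -13, -18, -17]
resulting array: [13, -1, 12, -2, -11, 7, -13, -18, -17]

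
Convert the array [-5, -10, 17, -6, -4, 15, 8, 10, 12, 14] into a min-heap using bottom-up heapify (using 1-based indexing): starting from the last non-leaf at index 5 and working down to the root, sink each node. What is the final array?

[-10, -6, 8, -5, -4, 15, 17, 10, 12, 14]

sift down from index 5: already satisfies heap property
sift down from index 4: already satisfies heap property
sift down from index 3:
  17 vs smaller child 8 at index 7, swap → [-5, -10, 8, -6, -4, 15, 17, 10, 12, 14]
sift down from index 2: already satisfies heap property
sift down from index 1:
  -5 vs smaller child -10 at index 2, swap → [-10, -5, 8, -6, -4, 15, 17, 10, 12, 14]
  -5 vs smaller child -6 at index 4, swap → [-10, -6, 8, -5, -4, 15, 17, 10, 12, 14]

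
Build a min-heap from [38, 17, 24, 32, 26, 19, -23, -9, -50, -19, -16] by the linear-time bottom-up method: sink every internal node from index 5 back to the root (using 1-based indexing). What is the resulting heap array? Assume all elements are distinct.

[-50, -19, -23, -9, -16, 19, 24, 17, 32, 26, 38]

sift down from index 5:
  26 vs smaller child -19 at index 10, swap → [38, 17, 24, 32, -19, 19, -23, -9, -50, 26, -16]
sift down from index 4:
  32 vs smaller child -50 at index 9, swap → [38, 17, 24, -50, -19, 19, -23, -9, 32, 26, -16]
sift down from index 3:
  24 vs smaller child -23 at index 7, swap → [38, 17, -23, -50, -19, 19, 24, -9, 32, 26, -16]
sift down from index 2:
  17 vs smaller child -50 at index 4, swap → [38, -50, -23, 17, -19, 19, 24, -9, 32, 26, -16]
  17 vs smaller child -9 at index 8, swap → [38, -50, -23, -9, -19, 19, 24, 17, 32, 26, -16]
sift down from index 1:
  38 vs smaller child -50 at index 2, swap → [-50, 38, -23, -9, -19, 19, 24, 17, 32, 26, -16]
  38 vs smaller child -19 at index 5, swap → [-50, -19, -23, -9, 38, 19, 24, 17, 32, 26, -16]
  38 vs smaller child -16 at index 11, swap → [-50, -19, -23, -9, -16, 19, 24, 17, 32, 26, 38]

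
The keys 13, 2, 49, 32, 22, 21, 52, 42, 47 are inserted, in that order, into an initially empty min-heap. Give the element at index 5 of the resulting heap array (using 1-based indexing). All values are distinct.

Insert 13:
  append 13 at index 1 → [13] (no swap needed)
Insert 2:
  append 2 at index 2 → [13, 2]
  2 < parent 13 at index 1, swap → [2, 13]
Insert 49:
  append 49 at index 3 → [2, 13, 49] (no swap needed)
Insert 32:
  append 32 at index 4 → [2, 13, 49, 32] (no swap needed)
Insert 22:
  append 22 at index 5 → [2, 13, 49, 32, 22] (no swap needed)
Insert 21:
  append 21 at index 6 → [2, 13, 49, 32, 22, 21]
  21 < parent 49 at index 3, swap → [2, 13, 21, 32, 22, 49]
Insert 52:
  append 52 at index 7 → [2, 13, 21, 32, 22, 49, 52] (no swap needed)
Insert 42:
  append 42 at index 8 → [2, 13, 21, 32, 22, 49, 52, 42] (no swap needed)
Insert 47:
  append 47 at index 9 → [2, 13, 21, 32, 22, 49, 52, 42, 47] (no swap needed)
resulting array: [2, 13, 21, 32, 22, 49, 52, 42, 47]

22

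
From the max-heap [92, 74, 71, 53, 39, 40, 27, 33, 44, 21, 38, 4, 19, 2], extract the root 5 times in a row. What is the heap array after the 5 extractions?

extract-max #1 returns 92:
  remove root 92; move last element 2 to root → [2, 74, 71, 53, 39, 40, 27, 33, 44, 21, 38, 4, 19]
  2 vs larger child 74 at index 1, swap → [74, 2, 71, 53, 39, 40, 27, 33, 44, 21, 38, 4, 19]
  2 vs larger child 53 at index 3, swap → [74, 53, 71, 2, 39, 40, 27, 33, 44, 21, 38, 4, 19]
  2 vs larger child 44 at index 8, swap → [74, 53, 71, 44, 39, 40, 27, 33, 2, 21, 38, 4, 19]
extract-max #2 returns 74:
  remove root 74; move last element 19 to root → [19, 53, 71, 44, 39, 40, 27, 33, 2, 21, 38, 4]
  19 vs larger child 71 at index 2, swap → [71, 53, 19, 44, 39, 40, 27, 33, 2, 21, 38, 4]
  19 vs larger child 40 at index 5, swap → [71, 53, 40, 44, 39, 19, 27, 33, 2, 21, 38, 4]
extract-max #3 returns 71:
  remove root 71; move last element 4 to root → [4, 53, 40, 44, 39, 19, 27, 33, 2, 21, 38]
  4 vs larger child 53 at index 1, swap → [53, 4, 40, 44, 39, 19, 27, 33, 2, 21, 38]
  4 vs larger child 44 at index 3, swap → [53, 44, 40, 4, 39, 19, 27, 33, 2, 21, 38]
  4 vs larger child 33 at index 7, swap → [53, 44, 40, 33, 39, 19, 27, 4, 2, 21, 38]
extract-max #4 returns 53:
  remove root 53; move last element 38 to root → [38, 44, 40, 33, 39, 19, 27, 4, 2, 21]
  38 vs larger child 44 at index 1, swap → [44, 38, 40, 33, 39, 19, 27, 4, 2, 21]
  38 vs larger child 39 at index 4, swap → [44, 39, 40, 33, 38, 19, 27, 4, 2, 21]
extract-max #5 returns 44:
  remove root 44; move last element 21 to root → [21, 39, 40, 33, 38, 19, 27, 4, 2]
  21 vs larger child 40 at index 2, swap → [40, 39, 21, 33, 38, 19, 27, 4, 2]
  21 vs larger child 27 at index 6, swap → [40, 39, 27, 33, 38, 19, 21, 4, 2]

[40, 39, 27, 33, 38, 19, 21, 4, 2]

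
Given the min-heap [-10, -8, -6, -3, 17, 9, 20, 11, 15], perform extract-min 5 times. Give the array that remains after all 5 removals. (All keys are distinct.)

[11, 17, 15, 20]

extract-min #1 returns -10:
  remove root -10; move last element 15 to root → [15, -8, -6, -3, 17, 9, 20, 11]
  15 vs smaller child -8 at index 1, swap → [-8, 15, -6, -3, 17, 9, 20, 11]
  15 vs smaller child -3 at index 3, swap → [-8, -3, -6, 15, 17, 9, 20, 11]
  15 vs only child 11 at index 7, swap → [-8, -3, -6, 11, 17, 9, 20, 15]
extract-min #2 returns -8:
  remove root -8; move last element 15 to root → [15, -3, -6, 11, 17, 9, 20]
  15 vs smaller child -6 at index 2, swap → [-6, -3, 15, 11, 17, 9, 20]
  15 vs smaller child 9 at index 5, swap → [-6, -3, 9, 11, 17, 15, 20]
extract-min #3 returns -6:
  remove root -6; move last element 20 to root → [20, -3, 9, 11, 17, 15]
  20 vs smaller child -3 at index 1, swap → [-3, 20, 9, 11, 17, 15]
  20 vs smaller child 11 at index 3, swap → [-3, 11, 9, 20, 17, 15]
extract-min #4 returns -3:
  remove root -3; move last element 15 to root → [15, 11, 9, 20, 17]
  15 vs smaller child 9 at index 2, swap → [9, 11, 15, 20, 17]
extract-min #5 returns 9:
  remove root 9; move last element 17 to root → [17, 11, 15, 20]
  17 vs smaller child 11 at index 1, swap → [11, 17, 15, 20]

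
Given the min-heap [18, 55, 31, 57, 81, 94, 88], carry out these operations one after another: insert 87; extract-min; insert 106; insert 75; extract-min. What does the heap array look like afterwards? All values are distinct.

insert 87:
  append 87 at index 7 → [18, 55, 31, 57, 81, 94, 88, 87] (no swap needed)
extract-min → returns 18:
  remove root 18; move last element 87 to root → [87, 55, 31, 57, 81, 94, 88]
  87 vs smaller child 31 at index 2, swap → [31, 55, 87, 57, 81, 94, 88]
insert 106:
  append 106 at index 7 → [31, 55, 87, 57, 81, 94, 88, 106] (no swap needed)
insert 75:
  append 75 at index 8 → [31, 55, 87, 57, 81, 94, 88, 106, 75] (no swap needed)
extract-min → returns 31:
  remove root 31; move last element 75 to root → [75, 55, 87, 57, 81, 94, 88, 106]
  75 vs smaller child 55 at index 1, swap → [55, 75, 87, 57, 81, 94, 88, 106]
  75 vs smaller child 57 at index 3, swap → [55, 57, 87, 75, 81, 94, 88, 106]

[55, 57, 87, 75, 81, 94, 88, 106]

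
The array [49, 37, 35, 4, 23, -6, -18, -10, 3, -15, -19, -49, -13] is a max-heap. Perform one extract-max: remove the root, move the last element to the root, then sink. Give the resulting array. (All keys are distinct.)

remove root 49; move last element -13 to root → [-13, 37, 35, 4, 23, -6, -18, -10, 3, -15, -19, -49]
-13 vs larger child 37 at index 1, swap → [37, -13, 35, 4, 23, -6, -18, -10, 3, -15, -19, -49]
-13 vs larger child 23 at index 4, swap → [37, 23, 35, 4, -13, -6, -18, -10, 3, -15, -19, -49]

[37, 23, 35, 4, -13, -6, -18, -10, 3, -15, -19, -49]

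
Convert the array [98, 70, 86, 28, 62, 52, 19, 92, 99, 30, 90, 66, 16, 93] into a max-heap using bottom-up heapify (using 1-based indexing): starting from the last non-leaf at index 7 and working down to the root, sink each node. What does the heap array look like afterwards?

[99, 98, 93, 92, 90, 66, 86, 70, 28, 30, 62, 52, 16, 19]

sift down from index 7:
  19 vs only child 93 at index 14, swap → [98, 70, 86, 28, 62, 52, 93, 92, 99, 30, 90, 66, 16, 19]
sift down from index 6:
  52 vs larger child 66 at index 12, swap → [98, 70, 86, 28, 62, 66, 93, 92, 99, 30, 90, 52, 16, 19]
sift down from index 5:
  62 vs larger child 90 at index 11, swap → [98, 70, 86, 28, 90, 66, 93, 92, 99, 30, 62, 52, 16, 19]
sift down from index 4:
  28 vs larger child 99 at index 9, swap → [98, 70, 86, 99, 90, 66, 93, 92, 28, 30, 62, 52, 16, 19]
sift down from index 3:
  86 vs larger child 93 at index 7, swap → [98, 70, 93, 99, 90, 66, 86, 92, 28, 30, 62, 52, 16, 19]
sift down from index 2:
  70 vs larger child 99 at index 4, swap → [98, 99, 93, 70, 90, 66, 86, 92, 28, 30, 62, 52, 16, 19]
  70 vs larger child 92 at index 8, swap → [98, 99, 93, 92, 90, 66, 86, 70, 28, 30, 62, 52, 16, 19]
sift down from index 1:
  98 vs larger child 99 at index 2, swap → [99, 98, 93, 92, 90, 66, 86, 70, 28, 30, 62, 52, 16, 19]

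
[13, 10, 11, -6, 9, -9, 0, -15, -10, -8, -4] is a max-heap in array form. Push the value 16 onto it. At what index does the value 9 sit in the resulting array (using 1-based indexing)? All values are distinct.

5

append 16 at index 12 → [13, 10, 11, -6, 9, -9, 0, -15, -10, -8, -4, 16]
16 > parent -9 at index 6, swap → [13, 10, 11, -6, 9, 16, 0, -15, -10, -8, -4, -9]
16 > parent 11 at index 3, swap → [13, 10, 16, -6, 9, 11, 0, -15, -10, -8, -4, -9]
16 > parent 13 at index 1, swap → [16, 10, 13, -6, 9, 11, 0, -15, -10, -8, -4, -9]
resulting array: [16, 10, 13, -6, 9, 11, 0, -15, -10, -8, -4, -9]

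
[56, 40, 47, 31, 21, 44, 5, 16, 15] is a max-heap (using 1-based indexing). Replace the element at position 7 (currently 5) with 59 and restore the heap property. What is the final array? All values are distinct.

[59, 40, 56, 31, 21, 44, 47, 16, 15]

set index 7 from 5 to 59 → [56, 40, 47, 31, 21, 44, 59, 16, 15]
59 > parent 47 at index 3, swap → [56, 40, 59, 31, 21, 44, 47, 16, 15]
59 > parent 56 at index 1, swap → [59, 40, 56, 31, 21, 44, 47, 16, 15]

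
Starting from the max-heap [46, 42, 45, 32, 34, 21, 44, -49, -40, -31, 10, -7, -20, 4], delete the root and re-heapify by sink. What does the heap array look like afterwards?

[45, 42, 44, 32, 34, 21, 4, -49, -40, -31, 10, -7, -20]

remove root 46; move last element 4 to root → [4, 42, 45, 32, 34, 21, 44, -49, -40, -31, 10, -7, -20]
4 vs larger child 45 at index 2, swap → [45, 42, 4, 32, 34, 21, 44, -49, -40, -31, 10, -7, -20]
4 vs larger child 44 at index 6, swap → [45, 42, 44, 32, 34, 21, 4, -49, -40, -31, 10, -7, -20]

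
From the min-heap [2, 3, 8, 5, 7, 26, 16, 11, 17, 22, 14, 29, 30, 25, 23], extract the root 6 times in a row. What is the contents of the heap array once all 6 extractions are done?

[14, 17, 16, 23, 22, 26, 29, 25, 30]

extract-min #1 returns 2:
  remove root 2; move last element 23 to root → [23, 3, 8, 5, 7, 26, 16, 11, 17, 22, 14, 29, 30, 25]
  23 vs smaller child 3 at index 1, swap → [3, 23, 8, 5, 7, 26, 16, 11, 17, 22, 14, 29, 30, 25]
  23 vs smaller child 5 at index 3, swap → [3, 5, 8, 23, 7, 26, 16, 11, 17, 22, 14, 29, 30, 25]
  23 vs smaller child 11 at index 7, swap → [3, 5, 8, 11, 7, 26, 16, 23, 17, 22, 14, 29, 30, 25]
extract-min #2 returns 3:
  remove root 3; move last element 25 to root → [25, 5, 8, 11, 7, 26, 16, 23, 17, 22, 14, 29, 30]
  25 vs smaller child 5 at index 1, swap → [5, 25, 8, 11, 7, 26, 16, 23, 17, 22, 14, 29, 30]
  25 vs smaller child 7 at index 4, swap → [5, 7, 8, 11, 25, 26, 16, 23, 17, 22, 14, 29, 30]
  25 vs smaller child 14 at index 10, swap → [5, 7, 8, 11, 14, 26, 16, 23, 17, 22, 25, 29, 30]
extract-min #3 returns 5:
  remove root 5; move last element 30 to root → [30, 7, 8, 11, 14, 26, 16, 23, 17, 22, 25, 29]
  30 vs smaller child 7 at index 1, swap → [7, 30, 8, 11, 14, 26, 16, 23, 17, 22, 25, 29]
  30 vs smaller child 11 at index 3, swap → [7, 11, 8, 30, 14, 26, 16, 23, 17, 22, 25, 29]
  30 vs smaller child 17 at index 8, swap → [7, 11, 8, 17, 14, 26, 16, 23, 30, 22, 25, 29]
extract-min #4 returns 7:
  remove root 7; move last element 29 to root → [29, 11, 8, 17, 14, 26, 16, 23, 30, 22, 25]
  29 vs smaller child 8 at index 2, swap → [8, 11, 29, 17, 14, 26, 16, 23, 30, 22, 25]
  29 vs smaller child 16 at index 6, swap → [8, 11, 16, 17, 14, 26, 29, 23, 30, 22, 25]
extract-min #5 returns 8:
  remove root 8; move last element 25 to root → [25, 11, 16, 17, 14, 26, 29, 23, 30, 22]
  25 vs smaller child 11 at index 1, swap → [11, 25, 16, 17, 14, 26, 29, 23, 30, 22]
  25 vs smaller child 14 at index 4, swap → [11, 14, 16, 17, 25, 26, 29, 23, 30, 22]
  25 vs only child 22 at index 9, swap → [11, 14, 16, 17, 22, 26, 29, 23, 30, 25]
extract-min #6 returns 11:
  remove root 11; move last element 25 to root → [25, 14, 16, 17, 22, 26, 29, 23, 30]
  25 vs smaller child 14 at index 1, swap → [14, 25, 16, 17, 22, 26, 29, 23, 30]
  25 vs smaller child 17 at index 3, swap → [14, 17, 16, 25, 22, 26, 29, 23, 30]
  25 vs smaller child 23 at index 7, swap → [14, 17, 16, 23, 22, 26, 29, 25, 30]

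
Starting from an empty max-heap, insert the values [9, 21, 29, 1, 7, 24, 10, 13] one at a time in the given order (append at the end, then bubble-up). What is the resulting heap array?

[29, 13, 24, 9, 7, 21, 10, 1]

Insert 9:
  append 9 at index 0 → [9] (no swap needed)
Insert 21:
  append 21 at index 1 → [9, 21]
  21 > parent 9 at index 0, swap → [21, 9]
Insert 29:
  append 29 at index 2 → [21, 9, 29]
  29 > parent 21 at index 0, swap → [29, 9, 21]
Insert 1:
  append 1 at index 3 → [29, 9, 21, 1] (no swap needed)
Insert 7:
  append 7 at index 4 → [29, 9, 21, 1, 7] (no swap needed)
Insert 24:
  append 24 at index 5 → [29, 9, 21, 1, 7, 24]
  24 > parent 21 at index 2, swap → [29, 9, 24, 1, 7, 21]
Insert 10:
  append 10 at index 6 → [29, 9, 24, 1, 7, 21, 10] (no swap needed)
Insert 13:
  append 13 at index 7 → [29, 9, 24, 1, 7, 21, 10, 13]
  13 > parent 1 at index 3, swap → [29, 9, 24, 13, 7, 21, 10, 1]
  13 > parent 9 at index 1, swap → [29, 13, 24, 9, 7, 21, 10, 1]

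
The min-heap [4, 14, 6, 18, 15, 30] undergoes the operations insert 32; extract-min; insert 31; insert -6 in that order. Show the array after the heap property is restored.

[-6, 6, 30, 14, 15, 32, 31, 18]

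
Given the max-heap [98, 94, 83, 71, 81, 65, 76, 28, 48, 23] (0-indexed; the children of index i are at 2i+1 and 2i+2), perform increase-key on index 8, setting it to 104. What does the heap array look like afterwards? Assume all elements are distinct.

[104, 98, 83, 94, 81, 65, 76, 28, 71, 23]

set index 8 from 48 to 104 → [98, 94, 83, 71, 81, 65, 76, 28, 104, 23]
104 > parent 71 at index 3, swap → [98, 94, 83, 104, 81, 65, 76, 28, 71, 23]
104 > parent 94 at index 1, swap → [98, 104, 83, 94, 81, 65, 76, 28, 71, 23]
104 > parent 98 at index 0, swap → [104, 98, 83, 94, 81, 65, 76, 28, 71, 23]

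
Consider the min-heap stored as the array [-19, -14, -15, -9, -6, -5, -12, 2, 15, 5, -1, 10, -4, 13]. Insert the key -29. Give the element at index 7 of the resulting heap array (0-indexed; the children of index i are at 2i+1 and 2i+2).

2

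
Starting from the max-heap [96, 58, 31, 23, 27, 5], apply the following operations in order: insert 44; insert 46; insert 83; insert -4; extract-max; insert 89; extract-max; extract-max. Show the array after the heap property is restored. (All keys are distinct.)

insert 44:
  append 44 at index 6 → [96, 58, 31, 23, 27, 5, 44]
  44 > parent 31 at index 2, swap → [96, 58, 44, 23, 27, 5, 31]
insert 46:
  append 46 at index 7 → [96, 58, 44, 23, 27, 5, 31, 46]
  46 > parent 23 at index 3, swap → [96, 58, 44, 46, 27, 5, 31, 23]
insert 83:
  append 83 at index 8 → [96, 58, 44, 46, 27, 5, 31, 23, 83]
  83 > parent 46 at index 3, swap → [96, 58, 44, 83, 27, 5, 31, 23, 46]
  83 > parent 58 at index 1, swap → [96, 83, 44, 58, 27, 5, 31, 23, 46]
insert -4:
  append -4 at index 9 → [96, 83, 44, 58, 27, 5, 31, 23, 46, -4] (no swap needed)
extract-max → returns 96:
  remove root 96; move last element -4 to root → [-4, 83, 44, 58, 27, 5, 31, 23, 46]
  -4 vs larger child 83 at index 1, swap → [83, -4, 44, 58, 27, 5, 31, 23, 46]
  -4 vs larger child 58 at index 3, swap → [83, 58, 44, -4, 27, 5, 31, 23, 46]
  -4 vs larger child 46 at index 8, swap → [83, 58, 44, 46, 27, 5, 31, 23, -4]
insert 89:
  append 89 at index 9 → [83, 58, 44, 46, 27, 5, 31, 23, -4, 89]
  89 > parent 27 at index 4, swap → [83, 58, 44, 46, 89, 5, 31, 23, -4, 27]
  89 > parent 58 at index 1, swap → [83, 89, 44, 46, 58, 5, 31, 23, -4, 27]
  89 > parent 83 at index 0, swap → [89, 83, 44, 46, 58, 5, 31, 23, -4, 27]
extract-max → returns 89:
  remove root 89; move last element 27 to root → [27, 83, 44, 46, 58, 5, 31, 23, -4]
  27 vs larger child 83 at index 1, swap → [83, 27, 44, 46, 58, 5, 31, 23, -4]
  27 vs larger child 58 at index 4, swap → [83, 58, 44, 46, 27, 5, 31, 23, -4]
extract-max → returns 83:
  remove root 83; move last element -4 to root → [-4, 58, 44, 46, 27, 5, 31, 23]
  -4 vs larger child 58 at index 1, swap → [58, -4, 44, 46, 27, 5, 31, 23]
  -4 vs larger child 46 at index 3, swap → [58, 46, 44, -4, 27, 5, 31, 23]
  -4 vs only child 23 at index 7, swap → [58, 46, 44, 23, 27, 5, 31, -4]

[58, 46, 44, 23, 27, 5, 31, -4]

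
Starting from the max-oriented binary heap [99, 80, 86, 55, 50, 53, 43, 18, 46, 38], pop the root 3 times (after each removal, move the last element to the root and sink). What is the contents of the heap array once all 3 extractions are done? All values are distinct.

[55, 50, 53, 46, 18, 38, 43]

extract-max #1 returns 99:
  remove root 99; move last element 38 to root → [38, 80, 86, 55, 50, 53, 43, 18, 46]
  38 vs larger child 86 at index 2, swap → [86, 80, 38, 55, 50, 53, 43, 18, 46]
  38 vs larger child 53 at index 5, swap → [86, 80, 53, 55, 50, 38, 43, 18, 46]
extract-max #2 returns 86:
  remove root 86; move last element 46 to root → [46, 80, 53, 55, 50, 38, 43, 18]
  46 vs larger child 80 at index 1, swap → [80, 46, 53, 55, 50, 38, 43, 18]
  46 vs larger child 55 at index 3, swap → [80, 55, 53, 46, 50, 38, 43, 18]
extract-max #3 returns 80:
  remove root 80; move last element 18 to root → [18, 55, 53, 46, 50, 38, 43]
  18 vs larger child 55 at index 1, swap → [55, 18, 53, 46, 50, 38, 43]
  18 vs larger child 50 at index 4, swap → [55, 50, 53, 46, 18, 38, 43]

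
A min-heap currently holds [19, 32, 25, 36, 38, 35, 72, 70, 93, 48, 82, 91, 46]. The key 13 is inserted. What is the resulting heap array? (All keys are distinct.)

[13, 32, 19, 36, 38, 35, 25, 70, 93, 48, 82, 91, 46, 72]

append 13 at index 13 → [19, 32, 25, 36, 38, 35, 72, 70, 93, 48, 82, 91, 46, 13]
13 < parent 72 at index 6, swap → [19, 32, 25, 36, 38, 35, 13, 70, 93, 48, 82, 91, 46, 72]
13 < parent 25 at index 2, swap → [19, 32, 13, 36, 38, 35, 25, 70, 93, 48, 82, 91, 46, 72]
13 < parent 19 at index 0, swap → [13, 32, 19, 36, 38, 35, 25, 70, 93, 48, 82, 91, 46, 72]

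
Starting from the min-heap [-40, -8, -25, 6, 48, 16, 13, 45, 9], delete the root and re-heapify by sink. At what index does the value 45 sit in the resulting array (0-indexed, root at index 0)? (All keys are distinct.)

7

remove root -40; move last element 9 to root → [9, -8, -25, 6, 48, 16, 13, 45]
9 vs smaller child -25 at index 2, swap → [-25, -8, 9, 6, 48, 16, 13, 45]
resulting array: [-25, -8, 9, 6, 48, 16, 13, 45]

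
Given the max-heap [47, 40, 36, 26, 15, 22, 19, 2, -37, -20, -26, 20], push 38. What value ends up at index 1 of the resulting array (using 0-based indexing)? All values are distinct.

40

append 38 at index 12 → [47, 40, 36, 26, 15, 22, 19, 2, -37, -20, -26, 20, 38]
38 > parent 22 at index 5, swap → [47, 40, 36, 26, 15, 38, 19, 2, -37, -20, -26, 20, 22]
38 > parent 36 at index 2, swap → [47, 40, 38, 26, 15, 36, 19, 2, -37, -20, -26, 20, 22]
resulting array: [47, 40, 38, 26, 15, 36, 19, 2, -37, -20, -26, 20, 22]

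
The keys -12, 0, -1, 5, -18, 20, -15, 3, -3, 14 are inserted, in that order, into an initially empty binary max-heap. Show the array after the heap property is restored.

Insert -12:
  append -12 at index 0 → [-12] (no swap needed)
Insert 0:
  append 0 at index 1 → [-12, 0]
  0 > parent -12 at index 0, swap → [0, -12]
Insert -1:
  append -1 at index 2 → [0, -12, -1] (no swap needed)
Insert 5:
  append 5 at index 3 → [0, -12, -1, 5]
  5 > parent -12 at index 1, swap → [0, 5, -1, -12]
  5 > parent 0 at index 0, swap → [5, 0, -1, -12]
Insert -18:
  append -18 at index 4 → [5, 0, -1, -12, -18] (no swap needed)
Insert 20:
  append 20 at index 5 → [5, 0, -1, -12, -18, 20]
  20 > parent -1 at index 2, swap → [5, 0, 20, -12, -18, -1]
  20 > parent 5 at index 0, swap → [20, 0, 5, -12, -18, -1]
Insert -15:
  append -15 at index 6 → [20, 0, 5, -12, -18, -1, -15] (no swap needed)
Insert 3:
  append 3 at index 7 → [20, 0, 5, -12, -18, -1, -15, 3]
  3 > parent -12 at index 3, swap → [20, 0, 5, 3, -18, -1, -15, -12]
  3 > parent 0 at index 1, swap → [20, 3, 5, 0, -18, -1, -15, -12]
Insert -3:
  append -3 at index 8 → [20, 3, 5, 0, -18, -1, -15, -12, -3] (no swap needed)
Insert 14:
  append 14 at index 9 → [20, 3, 5, 0, -18, -1, -15, -12, -3, 14]
  14 > parent -18 at index 4, swap → [20, 3, 5, 0, 14, -1, -15, -12, -3, -18]
  14 > parent 3 at index 1, swap → [20, 14, 5, 0, 3, -1, -15, -12, -3, -18]

[20, 14, 5, 0, 3, -1, -15, -12, -3, -18]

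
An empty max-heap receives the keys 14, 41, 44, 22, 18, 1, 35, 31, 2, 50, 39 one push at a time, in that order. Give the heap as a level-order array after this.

[50, 44, 41, 22, 39, 1, 35, 14, 2, 18, 31]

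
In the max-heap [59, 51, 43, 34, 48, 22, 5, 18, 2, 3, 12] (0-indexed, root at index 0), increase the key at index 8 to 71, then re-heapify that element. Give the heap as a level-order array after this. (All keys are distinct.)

[71, 59, 43, 51, 48, 22, 5, 18, 34, 3, 12]

set index 8 from 2 to 71 → [59, 51, 43, 34, 48, 22, 5, 18, 71, 3, 12]
71 > parent 34 at index 3, swap → [59, 51, 43, 71, 48, 22, 5, 18, 34, 3, 12]
71 > parent 51 at index 1, swap → [59, 71, 43, 51, 48, 22, 5, 18, 34, 3, 12]
71 > parent 59 at index 0, swap → [71, 59, 43, 51, 48, 22, 5, 18, 34, 3, 12]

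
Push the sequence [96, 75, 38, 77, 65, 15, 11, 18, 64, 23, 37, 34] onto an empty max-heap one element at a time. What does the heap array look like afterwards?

[96, 77, 38, 75, 65, 34, 11, 18, 64, 23, 37, 15]

Insert 96:
  append 96 at index 0 → [96] (no swap needed)
Insert 75:
  append 75 at index 1 → [96, 75] (no swap needed)
Insert 38:
  append 38 at index 2 → [96, 75, 38] (no swap needed)
Insert 77:
  append 77 at index 3 → [96, 75, 38, 77]
  77 > parent 75 at index 1, swap → [96, 77, 38, 75]
Insert 65:
  append 65 at index 4 → [96, 77, 38, 75, 65] (no swap needed)
Insert 15:
  append 15 at index 5 → [96, 77, 38, 75, 65, 15] (no swap needed)
Insert 11:
  append 11 at index 6 → [96, 77, 38, 75, 65, 15, 11] (no swap needed)
Insert 18:
  append 18 at index 7 → [96, 77, 38, 75, 65, 15, 11, 18] (no swap needed)
Insert 64:
  append 64 at index 8 → [96, 77, 38, 75, 65, 15, 11, 18, 64] (no swap needed)
Insert 23:
  append 23 at index 9 → [96, 77, 38, 75, 65, 15, 11, 18, 64, 23] (no swap needed)
Insert 37:
  append 37 at index 10 → [96, 77, 38, 75, 65, 15, 11, 18, 64, 23, 37] (no swap needed)
Insert 34:
  append 34 at index 11 → [96, 77, 38, 75, 65, 15, 11, 18, 64, 23, 37, 34]
  34 > parent 15 at index 5, swap → [96, 77, 38, 75, 65, 34, 11, 18, 64, 23, 37, 15]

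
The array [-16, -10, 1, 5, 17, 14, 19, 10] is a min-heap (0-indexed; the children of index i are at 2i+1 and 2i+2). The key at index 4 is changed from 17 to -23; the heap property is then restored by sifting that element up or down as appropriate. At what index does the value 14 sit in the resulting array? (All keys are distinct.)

5

set index 4 from 17 to -23 → [-16, -10, 1, 5, -23, 14, 19, 10]
-23 < parent -10 at index 1, swap → [-16, -23, 1, 5, -10, 14, 19, 10]
-23 < parent -16 at index 0, swap → [-23, -16, 1, 5, -10, 14, 19, 10]
resulting array: [-23, -16, 1, 5, -10, 14, 19, 10]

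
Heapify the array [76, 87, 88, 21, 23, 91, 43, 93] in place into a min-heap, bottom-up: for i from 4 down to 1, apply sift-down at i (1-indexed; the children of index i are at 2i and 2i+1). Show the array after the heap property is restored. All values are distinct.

sift down from index 4: already satisfies heap property
sift down from index 3:
  88 vs smaller child 43 at index 7, swap → [76, 87, 43, 21, 23, 91, 88, 93]
sift down from index 2:
  87 vs smaller child 21 at index 4, swap → [76, 21, 43, 87, 23, 91, 88, 93]
sift down from index 1:
  76 vs smaller child 21 at index 2, swap → [21, 76, 43, 87, 23, 91, 88, 93]
  76 vs smaller child 23 at index 5, swap → [21, 23, 43, 87, 76, 91, 88, 93]

[21, 23, 43, 87, 76, 91, 88, 93]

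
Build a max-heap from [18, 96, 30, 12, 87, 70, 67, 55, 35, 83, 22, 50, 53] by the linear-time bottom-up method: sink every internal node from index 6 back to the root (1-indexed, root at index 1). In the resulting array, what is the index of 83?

sift down from index 6: already satisfies heap property
sift down from index 5: already satisfies heap property
sift down from index 4:
  12 vs larger child 55 at index 8, swap → [18, 96, 30, 55, 87, 70, 67, 12, 35, 83, 22, 50, 53]
sift down from index 3:
  30 vs larger child 70 at index 6, swap → [18, 96, 70, 55, 87, 30, 67, 12, 35, 83, 22, 50, 53]
  30 vs larger child 53 at index 13, swap → [18, 96, 70, 55, 87, 53, 67, 12, 35, 83, 22, 50, 30]
sift down from index 2: already satisfies heap property
sift down from index 1:
  18 vs larger child 96 at index 2, swap → [96, 18, 70, 55, 87, 53, 67, 12, 35, 83, 22, 50, 30]
  18 vs larger child 87 at index 5, swap → [96, 87, 70, 55, 18, 53, 67, 12, 35, 83, 22, 50, 30]
  18 vs larger child 83 at index 10, swap → [96, 87, 70, 55, 83, 53, 67, 12, 35, 18, 22, 50, 30]
resulting array: [96, 87, 70, 55, 83, 53, 67, 12, 35, 18, 22, 50, 30]

5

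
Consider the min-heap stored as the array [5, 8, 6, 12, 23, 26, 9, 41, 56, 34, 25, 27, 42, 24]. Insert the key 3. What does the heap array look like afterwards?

[3, 8, 5, 12, 23, 26, 6, 41, 56, 34, 25, 27, 42, 24, 9]

append 3 at index 14 → [5, 8, 6, 12, 23, 26, 9, 41, 56, 34, 25, 27, 42, 24, 3]
3 < parent 9 at index 6, swap → [5, 8, 6, 12, 23, 26, 3, 41, 56, 34, 25, 27, 42, 24, 9]
3 < parent 6 at index 2, swap → [5, 8, 3, 12, 23, 26, 6, 41, 56, 34, 25, 27, 42, 24, 9]
3 < parent 5 at index 0, swap → [3, 8, 5, 12, 23, 26, 6, 41, 56, 34, 25, 27, 42, 24, 9]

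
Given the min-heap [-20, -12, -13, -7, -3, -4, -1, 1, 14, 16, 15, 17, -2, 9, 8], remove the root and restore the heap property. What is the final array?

[-13, -12, -4, -7, -3, -2, -1, 1, 14, 16, 15, 17, 8, 9]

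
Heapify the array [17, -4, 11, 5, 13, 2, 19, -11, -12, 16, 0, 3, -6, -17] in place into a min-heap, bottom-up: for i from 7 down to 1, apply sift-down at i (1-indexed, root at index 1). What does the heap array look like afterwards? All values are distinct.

sift down from index 7:
  19 vs only child -17 at index 14, swap → [17, -4, 11, 5, 13, 2, -17, -11, -12, 16, 0, 3, -6, 19]
sift down from index 6:
  2 vs smaller child -6 at index 13, swap → [17, -4, 11, 5, 13, -6, -17, -11, -12, 16, 0, 3, 2, 19]
sift down from index 5:
  13 vs smaller child 0 at index 11, swap → [17, -4, 11, 5, 0, -6, -17, -11, -12, 16, 13, 3, 2, 19]
sift down from index 4:
  5 vs smaller child -12 at index 9, swap → [17, -4, 11, -12, 0, -6, -17, -11, 5, 16, 13, 3, 2, 19]
sift down from index 3:
  11 vs smaller child -17 at index 7, swap → [17, -4, -17, -12, 0, -6, 11, -11, 5, 16, 13, 3, 2, 19]
sift down from index 2:
  -4 vs smaller child -12 at index 4, swap → [17, -12, -17, -4, 0, -6, 11, -11, 5, 16, 13, 3, 2, 19]
  -4 vs smaller child -11 at index 8, swap → [17, -12, -17, -11, 0, -6, 11, -4, 5, 16, 13, 3, 2, 19]
sift down from index 1:
  17 vs smaller child -17 at index 3, swap → [-17, -12, 17, -11, 0, -6, 11, -4, 5, 16, 13, 3, 2, 19]
  17 vs smaller child -6 at index 6, swap → [-17, -12, -6, -11, 0, 17, 11, -4, 5, 16, 13, 3, 2, 19]
  17 vs smaller child 2 at index 13, swap → [-17, -12, -6, -11, 0, 2, 11, -4, 5, 16, 13, 3, 17, 19]

[-17, -12, -6, -11, 0, 2, 11, -4, 5, 16, 13, 3, 17, 19]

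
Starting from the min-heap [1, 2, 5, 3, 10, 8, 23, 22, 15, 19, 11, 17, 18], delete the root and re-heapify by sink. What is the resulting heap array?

remove root 1; move last element 18 to root → [18, 2, 5, 3, 10, 8, 23, 22, 15, 19, 11, 17]
18 vs smaller child 2 at index 1, swap → [2, 18, 5, 3, 10, 8, 23, 22, 15, 19, 11, 17]
18 vs smaller child 3 at index 3, swap → [2, 3, 5, 18, 10, 8, 23, 22, 15, 19, 11, 17]
18 vs smaller child 15 at index 8, swap → [2, 3, 5, 15, 10, 8, 23, 22, 18, 19, 11, 17]

[2, 3, 5, 15, 10, 8, 23, 22, 18, 19, 11, 17]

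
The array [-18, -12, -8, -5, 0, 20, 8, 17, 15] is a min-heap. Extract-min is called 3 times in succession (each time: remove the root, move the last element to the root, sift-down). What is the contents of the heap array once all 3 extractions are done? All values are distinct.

[-5, 0, 8, 15, 17, 20]

extract-min #1 returns -18:
  remove root -18; move last element 15 to root → [15, -12, -8, -5, 0, 20, 8, 17]
  15 vs smaller child -12 at index 1, swap → [-12, 15, -8, -5, 0, 20, 8, 17]
  15 vs smaller child -5 at index 3, swap → [-12, -5, -8, 15, 0, 20, 8, 17]
extract-min #2 returns -12:
  remove root -12; move last element 17 to root → [17, -5, -8, 15, 0, 20, 8]
  17 vs smaller child -8 at index 2, swap → [-8, -5, 17, 15, 0, 20, 8]
  17 vs smaller child 8 at index 6, swap → [-8, -5, 8, 15, 0, 20, 17]
extract-min #3 returns -8:
  remove root -8; move last element 17 to root → [17, -5, 8, 15, 0, 20]
  17 vs smaller child -5 at index 1, swap → [-5, 17, 8, 15, 0, 20]
  17 vs smaller child 0 at index 4, swap → [-5, 0, 8, 15, 17, 20]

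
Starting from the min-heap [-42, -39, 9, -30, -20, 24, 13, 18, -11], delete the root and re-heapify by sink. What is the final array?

[-39, -30, 9, -11, -20, 24, 13, 18]

remove root -42; move last element -11 to root → [-11, -39, 9, -30, -20, 24, 13, 18]
-11 vs smaller child -39 at index 1, swap → [-39, -11, 9, -30, -20, 24, 13, 18]
-11 vs smaller child -30 at index 3, swap → [-39, -30, 9, -11, -20, 24, 13, 18]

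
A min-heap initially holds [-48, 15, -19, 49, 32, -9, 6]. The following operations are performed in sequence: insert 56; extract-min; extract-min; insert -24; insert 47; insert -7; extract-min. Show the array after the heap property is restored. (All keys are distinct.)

insert 56:
  append 56 at index 7 → [-48, 15, -19, 49, 32, -9, 6, 56] (no swap needed)
extract-min → returns -48:
  remove root -48; move last element 56 to root → [56, 15, -19, 49, 32, -9, 6]
  56 vs smaller child -19 at index 2, swap → [-19, 15, 56, 49, 32, -9, 6]
  56 vs smaller child -9 at index 5, swap → [-19, 15, -9, 49, 32, 56, 6]
extract-min → returns -19:
  remove root -19; move last element 6 to root → [6, 15, -9, 49, 32, 56]
  6 vs smaller child -9 at index 2, swap → [-9, 15, 6, 49, 32, 56]
insert -24:
  append -24 at index 6 → [-9, 15, 6, 49, 32, 56, -24]
  -24 < parent 6 at index 2, swap → [-9, 15, -24, 49, 32, 56, 6]
  -24 < parent -9 at index 0, swap → [-24, 15, -9, 49, 32, 56, 6]
insert 47:
  append 47 at index 7 → [-24, 15, -9, 49, 32, 56, 6, 47]
  47 < parent 49 at index 3, swap → [-24, 15, -9, 47, 32, 56, 6, 49]
insert -7:
  append -7 at index 8 → [-24, 15, -9, 47, 32, 56, 6, 49, -7]
  -7 < parent 47 at index 3, swap → [-24, 15, -9, -7, 32, 56, 6, 49, 47]
  -7 < parent 15 at index 1, swap → [-24, -7, -9, 15, 32, 56, 6, 49, 47]
extract-min → returns -24:
  remove root -24; move last element 47 to root → [47, -7, -9, 15, 32, 56, 6, 49]
  47 vs smaller child -9 at index 2, swap → [-9, -7, 47, 15, 32, 56, 6, 49]
  47 vs smaller child 6 at index 6, swap → [-9, -7, 6, 15, 32, 56, 47, 49]

[-9, -7, 6, 15, 32, 56, 47, 49]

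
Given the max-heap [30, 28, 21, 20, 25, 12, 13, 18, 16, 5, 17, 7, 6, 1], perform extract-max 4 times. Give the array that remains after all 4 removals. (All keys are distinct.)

[20, 18, 13, 16, 17, 12, 7, 6, 1, 5]

extract-max #1 returns 30:
  remove root 30; move last element 1 to root → [1, 28, 21, 20, 25, 12, 13, 18, 16, 5, 17, 7, 6]
  1 vs larger child 28 at index 1, swap → [28, 1, 21, 20, 25, 12, 13, 18, 16, 5, 17, 7, 6]
  1 vs larger child 25 at index 4, swap → [28, 25, 21, 20, 1, 12, 13, 18, 16, 5, 17, 7, 6]
  1 vs larger child 17 at index 10, swap → [28, 25, 21, 20, 17, 12, 13, 18, 16, 5, 1, 7, 6]
extract-max #2 returns 28:
  remove root 28; move last element 6 to root → [6, 25, 21, 20, 17, 12, 13, 18, 16, 5, 1, 7]
  6 vs larger child 25 at index 1, swap → [25, 6, 21, 20, 17, 12, 13, 18, 16, 5, 1, 7]
  6 vs larger child 20 at index 3, swap → [25, 20, 21, 6, 17, 12, 13, 18, 16, 5, 1, 7]
  6 vs larger child 18 at index 7, swap → [25, 20, 21, 18, 17, 12, 13, 6, 16, 5, 1, 7]
extract-max #3 returns 25:
  remove root 25; move last element 7 to root → [7, 20, 21, 18, 17, 12, 13, 6, 16, 5, 1]
  7 vs larger child 21 at index 2, swap → [21, 20, 7, 18, 17, 12, 13, 6, 16, 5, 1]
  7 vs larger child 13 at index 6, swap → [21, 20, 13, 18, 17, 12, 7, 6, 16, 5, 1]
extract-max #4 returns 21:
  remove root 21; move last element 1 to root → [1, 20, 13, 18, 17, 12, 7, 6, 16, 5]
  1 vs larger child 20 at index 1, swap → [20, 1, 13, 18, 17, 12, 7, 6, 16, 5]
  1 vs larger child 18 at index 3, swap → [20, 18, 13, 1, 17, 12, 7, 6, 16, 5]
  1 vs larger child 16 at index 8, swap → [20, 18, 13, 16, 17, 12, 7, 6, 1, 5]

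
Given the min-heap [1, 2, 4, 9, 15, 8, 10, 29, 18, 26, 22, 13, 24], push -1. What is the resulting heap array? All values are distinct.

append -1 at index 13 → [1, 2, 4, 9, 15, 8, 10, 29, 18, 26, 22, 13, 24, -1]
-1 < parent 10 at index 6, swap → [1, 2, 4, 9, 15, 8, -1, 29, 18, 26, 22, 13, 24, 10]
-1 < parent 4 at index 2, swap → [1, 2, -1, 9, 15, 8, 4, 29, 18, 26, 22, 13, 24, 10]
-1 < parent 1 at index 0, swap → [-1, 2, 1, 9, 15, 8, 4, 29, 18, 26, 22, 13, 24, 10]

[-1, 2, 1, 9, 15, 8, 4, 29, 18, 26, 22, 13, 24, 10]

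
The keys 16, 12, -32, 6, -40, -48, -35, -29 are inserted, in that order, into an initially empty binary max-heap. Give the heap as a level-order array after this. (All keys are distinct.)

[16, 12, -32, 6, -40, -48, -35, -29]

Insert 16:
  append 16 at index 0 → [16] (no swap needed)
Insert 12:
  append 12 at index 1 → [16, 12] (no swap needed)
Insert -32:
  append -32 at index 2 → [16, 12, -32] (no swap needed)
Insert 6:
  append 6 at index 3 → [16, 12, -32, 6] (no swap needed)
Insert -40:
  append -40 at index 4 → [16, 12, -32, 6, -40] (no swap needed)
Insert -48:
  append -48 at index 5 → [16, 12, -32, 6, -40, -48] (no swap needed)
Insert -35:
  append -35 at index 6 → [16, 12, -32, 6, -40, -48, -35] (no swap needed)
Insert -29:
  append -29 at index 7 → [16, 12, -32, 6, -40, -48, -35, -29] (no swap needed)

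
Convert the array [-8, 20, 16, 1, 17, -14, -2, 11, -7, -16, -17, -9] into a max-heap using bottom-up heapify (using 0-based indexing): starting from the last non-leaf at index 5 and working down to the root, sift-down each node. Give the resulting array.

[20, 17, 16, 11, -8, -9, -2, 1, -7, -16, -17, -14]

sift down from index 5:
  -14 vs only child -9 at index 11, swap → [-8, 20, 16, 1, 17, -9, -2, 11, -7, -16, -17, -14]
sift down from index 4: already satisfies heap property
sift down from index 3:
  1 vs larger child 11 at index 7, swap → [-8, 20, 16, 11, 17, -9, -2, 1, -7, -16, -17, -14]
sift down from index 2: already satisfies heap property
sift down from index 1: already satisfies heap property
sift down from index 0:
  -8 vs larger child 20 at index 1, swap → [20, -8, 16, 11, 17, -9, -2, 1, -7, -16, -17, -14]
  -8 vs larger child 17 at index 4, swap → [20, 17, 16, 11, -8, -9, -2, 1, -7, -16, -17, -14]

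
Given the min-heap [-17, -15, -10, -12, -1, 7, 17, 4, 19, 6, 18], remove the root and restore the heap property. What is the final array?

[-15, -12, -10, 4, -1, 7, 17, 18, 19, 6]

remove root -17; move last element 18 to root → [18, -15, -10, -12, -1, 7, 17, 4, 19, 6]
18 vs smaller child -15 at index 1, swap → [-15, 18, -10, -12, -1, 7, 17, 4, 19, 6]
18 vs smaller child -12 at index 3, swap → [-15, -12, -10, 18, -1, 7, 17, 4, 19, 6]
18 vs smaller child 4 at index 7, swap → [-15, -12, -10, 4, -1, 7, 17, 18, 19, 6]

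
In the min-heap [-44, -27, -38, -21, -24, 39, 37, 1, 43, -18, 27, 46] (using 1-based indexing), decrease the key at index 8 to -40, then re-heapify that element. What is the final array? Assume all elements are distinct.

set index 8 from 1 to -40 → [-44, -27, -38, -21, -24, 39, 37, -40, 43, -18, 27, 46]
-40 < parent -21 at index 4, swap → [-44, -27, -38, -40, -24, 39, 37, -21, 43, -18, 27, 46]
-40 < parent -27 at index 2, swap → [-44, -40, -38, -27, -24, 39, 37, -21, 43, -18, 27, 46]

[-44, -40, -38, -27, -24, 39, 37, -21, 43, -18, 27, 46]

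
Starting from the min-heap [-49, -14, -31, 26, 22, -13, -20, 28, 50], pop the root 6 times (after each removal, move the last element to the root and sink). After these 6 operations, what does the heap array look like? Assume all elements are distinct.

[26, 50, 28]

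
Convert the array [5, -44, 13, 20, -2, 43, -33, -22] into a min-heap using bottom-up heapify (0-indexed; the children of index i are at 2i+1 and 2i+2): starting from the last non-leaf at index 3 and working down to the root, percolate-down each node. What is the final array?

sift down from index 3:
  20 vs only child -22 at index 7, swap → [5, -44, 13, -22, -2, 43, -33, 20]
sift down from index 2:
  13 vs smaller child -33 at index 6, swap → [5, -44, -33, -22, -2, 43, 13, 20]
sift down from index 1: already satisfies heap property
sift down from index 0:
  5 vs smaller child -44 at index 1, swap → [-44, 5, -33, -22, -2, 43, 13, 20]
  5 vs smaller child -22 at index 3, swap → [-44, -22, -33, 5, -2, 43, 13, 20]

[-44, -22, -33, 5, -2, 43, 13, 20]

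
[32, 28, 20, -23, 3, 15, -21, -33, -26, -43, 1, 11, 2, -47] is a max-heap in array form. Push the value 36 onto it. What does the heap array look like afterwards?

[36, 28, 32, -23, 3, 15, 20, -33, -26, -43, 1, 11, 2, -47, -21]

append 36 at index 14 → [32, 28, 20, -23, 3, 15, -21, -33, -26, -43, 1, 11, 2, -47, 36]
36 > parent -21 at index 6, swap → [32, 28, 20, -23, 3, 15, 36, -33, -26, -43, 1, 11, 2, -47, -21]
36 > parent 20 at index 2, swap → [32, 28, 36, -23, 3, 15, 20, -33, -26, -43, 1, 11, 2, -47, -21]
36 > parent 32 at index 0, swap → [36, 28, 32, -23, 3, 15, 20, -33, -26, -43, 1, 11, 2, -47, -21]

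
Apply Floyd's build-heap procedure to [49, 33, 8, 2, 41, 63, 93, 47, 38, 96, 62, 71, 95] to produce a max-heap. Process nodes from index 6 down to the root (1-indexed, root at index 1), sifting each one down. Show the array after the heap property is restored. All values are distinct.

[96, 62, 95, 47, 49, 71, 93, 2, 38, 41, 33, 8, 63]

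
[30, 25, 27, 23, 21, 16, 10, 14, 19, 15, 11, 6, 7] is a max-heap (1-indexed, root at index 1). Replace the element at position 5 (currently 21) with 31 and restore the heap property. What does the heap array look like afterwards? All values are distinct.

set index 5 from 21 to 31 → [30, 25, 27, 23, 31, 16, 10, 14, 19, 15, 11, 6, 7]
31 > parent 25 at index 2, swap → [30, 31, 27, 23, 25, 16, 10, 14, 19, 15, 11, 6, 7]
31 > parent 30 at index 1, swap → [31, 30, 27, 23, 25, 16, 10, 14, 19, 15, 11, 6, 7]

[31, 30, 27, 23, 25, 16, 10, 14, 19, 15, 11, 6, 7]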